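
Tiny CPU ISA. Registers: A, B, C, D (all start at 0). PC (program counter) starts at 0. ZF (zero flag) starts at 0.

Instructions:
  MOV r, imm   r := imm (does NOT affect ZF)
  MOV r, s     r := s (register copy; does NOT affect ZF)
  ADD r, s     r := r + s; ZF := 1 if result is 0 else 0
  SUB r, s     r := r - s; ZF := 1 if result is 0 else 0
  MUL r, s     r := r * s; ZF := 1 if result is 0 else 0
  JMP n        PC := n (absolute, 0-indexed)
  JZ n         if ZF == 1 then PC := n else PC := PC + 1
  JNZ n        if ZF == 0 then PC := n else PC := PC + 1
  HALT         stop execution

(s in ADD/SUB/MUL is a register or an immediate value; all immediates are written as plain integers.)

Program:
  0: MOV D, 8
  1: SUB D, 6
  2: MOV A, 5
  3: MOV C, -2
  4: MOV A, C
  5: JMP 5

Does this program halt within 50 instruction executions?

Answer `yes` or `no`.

Step 1: PC=0 exec 'MOV D, 8'. After: A=0 B=0 C=0 D=8 ZF=0 PC=1
Step 2: PC=1 exec 'SUB D, 6'. After: A=0 B=0 C=0 D=2 ZF=0 PC=2
Step 3: PC=2 exec 'MOV A, 5'. After: A=5 B=0 C=0 D=2 ZF=0 PC=3
Step 4: PC=3 exec 'MOV C, -2'. After: A=5 B=0 C=-2 D=2 ZF=0 PC=4
Step 5: PC=4 exec 'MOV A, C'. After: A=-2 B=0 C=-2 D=2 ZF=0 PC=5
Step 6: PC=5 exec 'JMP 5'. After: A=-2 B=0 C=-2 D=2 ZF=0 PC=5
State after step 6 equals state after step 5: the program is in a cycle of length 1 and will never halt.

Answer: no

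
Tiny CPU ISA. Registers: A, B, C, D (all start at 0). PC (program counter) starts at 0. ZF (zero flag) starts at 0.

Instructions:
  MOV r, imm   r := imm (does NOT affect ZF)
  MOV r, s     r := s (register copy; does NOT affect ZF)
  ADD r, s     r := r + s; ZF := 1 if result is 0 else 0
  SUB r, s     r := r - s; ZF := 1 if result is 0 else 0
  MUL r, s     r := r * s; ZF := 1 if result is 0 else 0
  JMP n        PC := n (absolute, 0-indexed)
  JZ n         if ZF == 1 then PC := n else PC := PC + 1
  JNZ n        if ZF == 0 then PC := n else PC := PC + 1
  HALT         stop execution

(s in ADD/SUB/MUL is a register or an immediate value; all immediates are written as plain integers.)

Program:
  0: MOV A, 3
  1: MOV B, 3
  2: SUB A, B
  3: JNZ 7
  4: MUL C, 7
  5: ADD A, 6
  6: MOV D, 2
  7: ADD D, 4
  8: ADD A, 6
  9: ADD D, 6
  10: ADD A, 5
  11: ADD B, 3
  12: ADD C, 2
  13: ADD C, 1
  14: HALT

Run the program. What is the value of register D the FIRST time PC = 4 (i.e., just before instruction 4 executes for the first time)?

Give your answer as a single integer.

Step 1: PC=0 exec 'MOV A, 3'. After: A=3 B=0 C=0 D=0 ZF=0 PC=1
Step 2: PC=1 exec 'MOV B, 3'. After: A=3 B=3 C=0 D=0 ZF=0 PC=2
Step 3: PC=2 exec 'SUB A, B'. After: A=0 B=3 C=0 D=0 ZF=1 PC=3
Step 4: PC=3 exec 'JNZ 7'. After: A=0 B=3 C=0 D=0 ZF=1 PC=4
First time PC=4: D=0

0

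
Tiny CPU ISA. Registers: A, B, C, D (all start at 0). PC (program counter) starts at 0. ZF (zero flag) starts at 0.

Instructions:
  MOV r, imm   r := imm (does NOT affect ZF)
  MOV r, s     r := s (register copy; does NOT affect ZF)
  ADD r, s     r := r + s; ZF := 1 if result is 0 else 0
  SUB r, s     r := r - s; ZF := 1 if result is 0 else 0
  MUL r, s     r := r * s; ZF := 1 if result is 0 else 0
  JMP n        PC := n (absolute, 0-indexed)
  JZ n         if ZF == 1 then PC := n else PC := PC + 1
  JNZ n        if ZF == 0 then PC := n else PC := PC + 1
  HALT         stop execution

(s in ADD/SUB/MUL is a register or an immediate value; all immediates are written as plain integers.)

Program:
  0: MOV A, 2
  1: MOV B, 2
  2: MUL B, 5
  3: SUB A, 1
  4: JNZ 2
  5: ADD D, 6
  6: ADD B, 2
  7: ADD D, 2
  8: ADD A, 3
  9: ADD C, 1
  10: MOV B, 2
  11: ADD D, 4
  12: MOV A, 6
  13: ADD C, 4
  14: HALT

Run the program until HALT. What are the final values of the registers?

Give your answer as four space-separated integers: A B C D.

Step 1: PC=0 exec 'MOV A, 2'. After: A=2 B=0 C=0 D=0 ZF=0 PC=1
Step 2: PC=1 exec 'MOV B, 2'. After: A=2 B=2 C=0 D=0 ZF=0 PC=2
Step 3: PC=2 exec 'MUL B, 5'. After: A=2 B=10 C=0 D=0 ZF=0 PC=3
Step 4: PC=3 exec 'SUB A, 1'. After: A=1 B=10 C=0 D=0 ZF=0 PC=4
Step 5: PC=4 exec 'JNZ 2'. After: A=1 B=10 C=0 D=0 ZF=0 PC=2
Step 6: PC=2 exec 'MUL B, 5'. After: A=1 B=50 C=0 D=0 ZF=0 PC=3
Step 7: PC=3 exec 'SUB A, 1'. After: A=0 B=50 C=0 D=0 ZF=1 PC=4
Step 8: PC=4 exec 'JNZ 2'. After: A=0 B=50 C=0 D=0 ZF=1 PC=5
Step 9: PC=5 exec 'ADD D, 6'. After: A=0 B=50 C=0 D=6 ZF=0 PC=6
Step 10: PC=6 exec 'ADD B, 2'. After: A=0 B=52 C=0 D=6 ZF=0 PC=7
Step 11: PC=7 exec 'ADD D, 2'. After: A=0 B=52 C=0 D=8 ZF=0 PC=8
Step 12: PC=8 exec 'ADD A, 3'. After: A=3 B=52 C=0 D=8 ZF=0 PC=9
Step 13: PC=9 exec 'ADD C, 1'. After: A=3 B=52 C=1 D=8 ZF=0 PC=10
Step 14: PC=10 exec 'MOV B, 2'. After: A=3 B=2 C=1 D=8 ZF=0 PC=11
Step 15: PC=11 exec 'ADD D, 4'. After: A=3 B=2 C=1 D=12 ZF=0 PC=12
Step 16: PC=12 exec 'MOV A, 6'. After: A=6 B=2 C=1 D=12 ZF=0 PC=13
Step 17: PC=13 exec 'ADD C, 4'. After: A=6 B=2 C=5 D=12 ZF=0 PC=14
Step 18: PC=14 exec 'HALT'. After: A=6 B=2 C=5 D=12 ZF=0 PC=14 HALTED

Answer: 6 2 5 12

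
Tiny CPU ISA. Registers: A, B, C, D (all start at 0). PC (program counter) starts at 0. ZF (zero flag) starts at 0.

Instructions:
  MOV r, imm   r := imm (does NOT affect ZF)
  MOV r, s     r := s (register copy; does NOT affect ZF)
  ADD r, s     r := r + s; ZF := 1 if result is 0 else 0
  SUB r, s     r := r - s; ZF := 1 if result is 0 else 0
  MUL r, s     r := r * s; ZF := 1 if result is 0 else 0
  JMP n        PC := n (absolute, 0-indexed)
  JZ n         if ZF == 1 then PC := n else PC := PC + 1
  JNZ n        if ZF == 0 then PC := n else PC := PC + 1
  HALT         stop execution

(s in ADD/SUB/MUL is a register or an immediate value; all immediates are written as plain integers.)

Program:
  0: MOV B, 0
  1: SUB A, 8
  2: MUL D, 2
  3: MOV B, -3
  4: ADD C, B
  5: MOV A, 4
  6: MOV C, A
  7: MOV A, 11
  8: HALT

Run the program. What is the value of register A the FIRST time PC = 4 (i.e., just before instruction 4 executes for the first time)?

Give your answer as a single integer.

Step 1: PC=0 exec 'MOV B, 0'. After: A=0 B=0 C=0 D=0 ZF=0 PC=1
Step 2: PC=1 exec 'SUB A, 8'. After: A=-8 B=0 C=0 D=0 ZF=0 PC=2
Step 3: PC=2 exec 'MUL D, 2'. After: A=-8 B=0 C=0 D=0 ZF=1 PC=3
Step 4: PC=3 exec 'MOV B, -3'. After: A=-8 B=-3 C=0 D=0 ZF=1 PC=4
First time PC=4: A=-8

-8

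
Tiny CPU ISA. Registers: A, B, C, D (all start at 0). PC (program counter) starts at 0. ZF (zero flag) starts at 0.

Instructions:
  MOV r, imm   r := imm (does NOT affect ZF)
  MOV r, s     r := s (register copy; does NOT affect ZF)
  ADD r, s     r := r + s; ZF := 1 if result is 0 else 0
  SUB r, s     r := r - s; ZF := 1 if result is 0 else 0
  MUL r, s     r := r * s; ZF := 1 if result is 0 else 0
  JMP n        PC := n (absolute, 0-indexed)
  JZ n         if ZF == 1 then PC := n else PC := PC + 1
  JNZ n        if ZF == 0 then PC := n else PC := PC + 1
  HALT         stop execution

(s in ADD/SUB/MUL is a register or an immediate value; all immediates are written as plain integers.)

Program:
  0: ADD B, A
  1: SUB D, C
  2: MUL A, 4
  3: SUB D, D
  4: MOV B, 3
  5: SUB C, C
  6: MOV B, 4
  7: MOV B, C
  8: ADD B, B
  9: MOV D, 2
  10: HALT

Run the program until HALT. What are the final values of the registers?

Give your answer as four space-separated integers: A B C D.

Answer: 0 0 0 2

Derivation:
Step 1: PC=0 exec 'ADD B, A'. After: A=0 B=0 C=0 D=0 ZF=1 PC=1
Step 2: PC=1 exec 'SUB D, C'. After: A=0 B=0 C=0 D=0 ZF=1 PC=2
Step 3: PC=2 exec 'MUL A, 4'. After: A=0 B=0 C=0 D=0 ZF=1 PC=3
Step 4: PC=3 exec 'SUB D, D'. After: A=0 B=0 C=0 D=0 ZF=1 PC=4
Step 5: PC=4 exec 'MOV B, 3'. After: A=0 B=3 C=0 D=0 ZF=1 PC=5
Step 6: PC=5 exec 'SUB C, C'. After: A=0 B=3 C=0 D=0 ZF=1 PC=6
Step 7: PC=6 exec 'MOV B, 4'. After: A=0 B=4 C=0 D=0 ZF=1 PC=7
Step 8: PC=7 exec 'MOV B, C'. After: A=0 B=0 C=0 D=0 ZF=1 PC=8
Step 9: PC=8 exec 'ADD B, B'. After: A=0 B=0 C=0 D=0 ZF=1 PC=9
Step 10: PC=9 exec 'MOV D, 2'. After: A=0 B=0 C=0 D=2 ZF=1 PC=10
Step 11: PC=10 exec 'HALT'. After: A=0 B=0 C=0 D=2 ZF=1 PC=10 HALTED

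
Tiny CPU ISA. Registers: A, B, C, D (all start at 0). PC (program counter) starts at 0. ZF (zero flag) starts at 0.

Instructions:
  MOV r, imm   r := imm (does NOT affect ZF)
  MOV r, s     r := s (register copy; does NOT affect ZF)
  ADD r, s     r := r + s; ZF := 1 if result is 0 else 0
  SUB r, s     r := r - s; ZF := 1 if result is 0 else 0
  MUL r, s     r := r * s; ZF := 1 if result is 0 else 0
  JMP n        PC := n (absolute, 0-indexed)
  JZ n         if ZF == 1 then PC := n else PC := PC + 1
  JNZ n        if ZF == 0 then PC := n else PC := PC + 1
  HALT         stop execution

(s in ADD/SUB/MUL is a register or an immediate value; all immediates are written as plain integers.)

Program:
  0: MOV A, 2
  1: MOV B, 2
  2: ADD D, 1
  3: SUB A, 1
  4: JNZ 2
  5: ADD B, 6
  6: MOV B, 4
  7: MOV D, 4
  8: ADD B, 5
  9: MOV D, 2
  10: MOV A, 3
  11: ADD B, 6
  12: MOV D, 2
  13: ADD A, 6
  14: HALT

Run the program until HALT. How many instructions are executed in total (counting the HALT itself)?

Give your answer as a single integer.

Answer: 18

Derivation:
Step 1: PC=0 exec 'MOV A, 2'. After: A=2 B=0 C=0 D=0 ZF=0 PC=1
Step 2: PC=1 exec 'MOV B, 2'. After: A=2 B=2 C=0 D=0 ZF=0 PC=2
Step 3: PC=2 exec 'ADD D, 1'. After: A=2 B=2 C=0 D=1 ZF=0 PC=3
Step 4: PC=3 exec 'SUB A, 1'. After: A=1 B=2 C=0 D=1 ZF=0 PC=4
Step 5: PC=4 exec 'JNZ 2'. After: A=1 B=2 C=0 D=1 ZF=0 PC=2
Step 6: PC=2 exec 'ADD D, 1'. After: A=1 B=2 C=0 D=2 ZF=0 PC=3
Step 7: PC=3 exec 'SUB A, 1'. After: A=0 B=2 C=0 D=2 ZF=1 PC=4
Step 8: PC=4 exec 'JNZ 2'. After: A=0 B=2 C=0 D=2 ZF=1 PC=5
Step 9: PC=5 exec 'ADD B, 6'. After: A=0 B=8 C=0 D=2 ZF=0 PC=6
Step 10: PC=6 exec 'MOV B, 4'. After: A=0 B=4 C=0 D=2 ZF=0 PC=7
Step 11: PC=7 exec 'MOV D, 4'. After: A=0 B=4 C=0 D=4 ZF=0 PC=8
Step 12: PC=8 exec 'ADD B, 5'. After: A=0 B=9 C=0 D=4 ZF=0 PC=9
Step 13: PC=9 exec 'MOV D, 2'. After: A=0 B=9 C=0 D=2 ZF=0 PC=10
Step 14: PC=10 exec 'MOV A, 3'. After: A=3 B=9 C=0 D=2 ZF=0 PC=11
Step 15: PC=11 exec 'ADD B, 6'. After: A=3 B=15 C=0 D=2 ZF=0 PC=12
Step 16: PC=12 exec 'MOV D, 2'. After: A=3 B=15 C=0 D=2 ZF=0 PC=13
Step 17: PC=13 exec 'ADD A, 6'. After: A=9 B=15 C=0 D=2 ZF=0 PC=14
Step 18: PC=14 exec 'HALT'. After: A=9 B=15 C=0 D=2 ZF=0 PC=14 HALTED
Total instructions executed: 18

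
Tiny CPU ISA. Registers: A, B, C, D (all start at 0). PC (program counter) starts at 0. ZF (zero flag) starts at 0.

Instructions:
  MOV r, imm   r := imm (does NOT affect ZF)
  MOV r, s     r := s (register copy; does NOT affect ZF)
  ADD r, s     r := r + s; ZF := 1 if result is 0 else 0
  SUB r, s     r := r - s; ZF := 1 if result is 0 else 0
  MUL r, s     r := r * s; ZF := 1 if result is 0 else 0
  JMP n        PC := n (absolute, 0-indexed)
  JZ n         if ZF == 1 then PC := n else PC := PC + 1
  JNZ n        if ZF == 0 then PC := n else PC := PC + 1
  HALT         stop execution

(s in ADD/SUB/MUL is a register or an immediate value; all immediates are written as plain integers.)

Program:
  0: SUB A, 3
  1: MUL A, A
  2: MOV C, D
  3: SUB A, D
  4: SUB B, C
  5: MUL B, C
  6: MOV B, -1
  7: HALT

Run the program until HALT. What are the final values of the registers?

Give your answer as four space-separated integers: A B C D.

Step 1: PC=0 exec 'SUB A, 3'. After: A=-3 B=0 C=0 D=0 ZF=0 PC=1
Step 2: PC=1 exec 'MUL A, A'. After: A=9 B=0 C=0 D=0 ZF=0 PC=2
Step 3: PC=2 exec 'MOV C, D'. After: A=9 B=0 C=0 D=0 ZF=0 PC=3
Step 4: PC=3 exec 'SUB A, D'. After: A=9 B=0 C=0 D=0 ZF=0 PC=4
Step 5: PC=4 exec 'SUB B, C'. After: A=9 B=0 C=0 D=0 ZF=1 PC=5
Step 6: PC=5 exec 'MUL B, C'. After: A=9 B=0 C=0 D=0 ZF=1 PC=6
Step 7: PC=6 exec 'MOV B, -1'. After: A=9 B=-1 C=0 D=0 ZF=1 PC=7
Step 8: PC=7 exec 'HALT'. After: A=9 B=-1 C=0 D=0 ZF=1 PC=7 HALTED

Answer: 9 -1 0 0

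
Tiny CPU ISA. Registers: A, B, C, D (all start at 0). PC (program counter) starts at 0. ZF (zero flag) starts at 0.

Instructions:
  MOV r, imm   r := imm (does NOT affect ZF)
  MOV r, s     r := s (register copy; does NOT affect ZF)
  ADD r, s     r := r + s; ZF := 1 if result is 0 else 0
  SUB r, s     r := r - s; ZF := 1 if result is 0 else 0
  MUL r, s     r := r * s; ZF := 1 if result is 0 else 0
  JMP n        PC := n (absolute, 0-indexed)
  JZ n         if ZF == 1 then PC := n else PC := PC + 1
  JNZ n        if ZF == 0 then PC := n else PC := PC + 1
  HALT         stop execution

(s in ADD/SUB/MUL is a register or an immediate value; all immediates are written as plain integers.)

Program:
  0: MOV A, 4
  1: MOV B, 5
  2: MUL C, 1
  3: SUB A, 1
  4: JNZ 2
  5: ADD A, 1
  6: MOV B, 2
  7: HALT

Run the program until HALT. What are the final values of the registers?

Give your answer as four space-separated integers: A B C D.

Answer: 1 2 0 0

Derivation:
Step 1: PC=0 exec 'MOV A, 4'. After: A=4 B=0 C=0 D=0 ZF=0 PC=1
Step 2: PC=1 exec 'MOV B, 5'. After: A=4 B=5 C=0 D=0 ZF=0 PC=2
Step 3: PC=2 exec 'MUL C, 1'. After: A=4 B=5 C=0 D=0 ZF=1 PC=3
Step 4: PC=3 exec 'SUB A, 1'. After: A=3 B=5 C=0 D=0 ZF=0 PC=4
Step 5: PC=4 exec 'JNZ 2'. After: A=3 B=5 C=0 D=0 ZF=0 PC=2
Step 6: PC=2 exec 'MUL C, 1'. After: A=3 B=5 C=0 D=0 ZF=1 PC=3
Step 7: PC=3 exec 'SUB A, 1'. After: A=2 B=5 C=0 D=0 ZF=0 PC=4
Step 8: PC=4 exec 'JNZ 2'. After: A=2 B=5 C=0 D=0 ZF=0 PC=2
Step 9: PC=2 exec 'MUL C, 1'. After: A=2 B=5 C=0 D=0 ZF=1 PC=3
Step 10: PC=3 exec 'SUB A, 1'. After: A=1 B=5 C=0 D=0 ZF=0 PC=4
Step 11: PC=4 exec 'JNZ 2'. After: A=1 B=5 C=0 D=0 ZF=0 PC=2
Step 12: PC=2 exec 'MUL C, 1'. After: A=1 B=5 C=0 D=0 ZF=1 PC=3
Step 13: PC=3 exec 'SUB A, 1'. After: A=0 B=5 C=0 D=0 ZF=1 PC=4
Step 14: PC=4 exec 'JNZ 2'. After: A=0 B=5 C=0 D=0 ZF=1 PC=5
Step 15: PC=5 exec 'ADD A, 1'. After: A=1 B=5 C=0 D=0 ZF=0 PC=6
Step 16: PC=6 exec 'MOV B, 2'. After: A=1 B=2 C=0 D=0 ZF=0 PC=7
Step 17: PC=7 exec 'HALT'. After: A=1 B=2 C=0 D=0 ZF=0 PC=7 HALTED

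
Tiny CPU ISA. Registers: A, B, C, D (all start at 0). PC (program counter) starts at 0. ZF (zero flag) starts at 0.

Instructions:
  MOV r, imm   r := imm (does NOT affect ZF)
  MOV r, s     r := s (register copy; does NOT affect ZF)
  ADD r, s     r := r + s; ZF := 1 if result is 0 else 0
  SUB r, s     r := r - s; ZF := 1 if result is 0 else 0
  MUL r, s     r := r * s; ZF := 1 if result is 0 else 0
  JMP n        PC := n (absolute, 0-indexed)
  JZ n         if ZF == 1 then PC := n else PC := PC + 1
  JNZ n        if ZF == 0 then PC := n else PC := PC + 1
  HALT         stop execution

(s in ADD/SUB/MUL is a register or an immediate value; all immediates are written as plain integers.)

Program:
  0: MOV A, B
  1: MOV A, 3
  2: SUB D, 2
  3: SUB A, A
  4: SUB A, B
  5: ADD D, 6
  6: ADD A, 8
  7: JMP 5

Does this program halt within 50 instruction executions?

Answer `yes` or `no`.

Step 1: PC=0 exec 'MOV A, B'. After: A=0 B=0 C=0 D=0 ZF=0 PC=1
Step 2: PC=1 exec 'MOV A, 3'. After: A=3 B=0 C=0 D=0 ZF=0 PC=2
Step 3: PC=2 exec 'SUB D, 2'. After: A=3 B=0 C=0 D=-2 ZF=0 PC=3
Step 4: PC=3 exec 'SUB A, A'. After: A=0 B=0 C=0 D=-2 ZF=1 PC=4
Step 5: PC=4 exec 'SUB A, B'. After: A=0 B=0 C=0 D=-2 ZF=1 PC=5
Step 6: PC=5 exec 'ADD D, 6'. After: A=0 B=0 C=0 D=4 ZF=0 PC=6
Step 7: PC=6 exec 'ADD A, 8'. After: A=8 B=0 C=0 D=4 ZF=0 PC=7
Step 8: PC=7 exec 'JMP 5'. After: A=8 B=0 C=0 D=4 ZF=0 PC=5
Step 9: PC=5 exec 'ADD D, 6'. After: A=8 B=0 C=0 D=10 ZF=0 PC=6
Step 10: PC=6 exec 'ADD A, 8'. After: A=16 B=0 C=0 D=10 ZF=0 PC=7
Step 11: PC=7 exec 'JMP 5'. After: A=16 B=0 C=0 D=10 ZF=0 PC=5
Step 12: PC=5 exec 'ADD D, 6'. After: A=16 B=0 C=0 D=16 ZF=0 PC=6
Step 13: PC=6 exec 'ADD A, 8'. After: A=24 B=0 C=0 D=16 ZF=0 PC=7
Step 14: PC=7 exec 'JMP 5'. After: A=24 B=0 C=0 D=16 ZF=0 PC=5
Step 15: PC=5 exec 'ADD D, 6'. After: A=24 B=0 C=0 D=22 ZF=0 PC=6
After 50 steps: not halted. PC revisits the same instructions with no path to HALT; will never halt.

Answer: no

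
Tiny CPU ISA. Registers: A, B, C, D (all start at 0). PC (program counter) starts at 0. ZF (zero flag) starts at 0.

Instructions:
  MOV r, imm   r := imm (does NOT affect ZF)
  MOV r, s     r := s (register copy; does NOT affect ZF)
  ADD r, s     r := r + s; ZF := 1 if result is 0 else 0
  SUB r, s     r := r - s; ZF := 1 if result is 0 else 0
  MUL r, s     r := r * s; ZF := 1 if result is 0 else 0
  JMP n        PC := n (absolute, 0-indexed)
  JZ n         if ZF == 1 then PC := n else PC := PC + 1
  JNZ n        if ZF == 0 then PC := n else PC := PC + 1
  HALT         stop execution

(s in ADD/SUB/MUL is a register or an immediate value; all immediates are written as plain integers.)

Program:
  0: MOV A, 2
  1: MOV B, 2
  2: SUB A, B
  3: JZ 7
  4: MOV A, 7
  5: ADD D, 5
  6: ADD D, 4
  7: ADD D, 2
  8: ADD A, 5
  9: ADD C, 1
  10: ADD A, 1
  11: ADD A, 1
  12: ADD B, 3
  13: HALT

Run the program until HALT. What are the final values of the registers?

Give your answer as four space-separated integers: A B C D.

Answer: 7 5 1 2

Derivation:
Step 1: PC=0 exec 'MOV A, 2'. After: A=2 B=0 C=0 D=0 ZF=0 PC=1
Step 2: PC=1 exec 'MOV B, 2'. After: A=2 B=2 C=0 D=0 ZF=0 PC=2
Step 3: PC=2 exec 'SUB A, B'. After: A=0 B=2 C=0 D=0 ZF=1 PC=3
Step 4: PC=3 exec 'JZ 7'. After: A=0 B=2 C=0 D=0 ZF=1 PC=7
Step 5: PC=7 exec 'ADD D, 2'. After: A=0 B=2 C=0 D=2 ZF=0 PC=8
Step 6: PC=8 exec 'ADD A, 5'. After: A=5 B=2 C=0 D=2 ZF=0 PC=9
Step 7: PC=9 exec 'ADD C, 1'. After: A=5 B=2 C=1 D=2 ZF=0 PC=10
Step 8: PC=10 exec 'ADD A, 1'. After: A=6 B=2 C=1 D=2 ZF=0 PC=11
Step 9: PC=11 exec 'ADD A, 1'. After: A=7 B=2 C=1 D=2 ZF=0 PC=12
Step 10: PC=12 exec 'ADD B, 3'. After: A=7 B=5 C=1 D=2 ZF=0 PC=13
Step 11: PC=13 exec 'HALT'. After: A=7 B=5 C=1 D=2 ZF=0 PC=13 HALTED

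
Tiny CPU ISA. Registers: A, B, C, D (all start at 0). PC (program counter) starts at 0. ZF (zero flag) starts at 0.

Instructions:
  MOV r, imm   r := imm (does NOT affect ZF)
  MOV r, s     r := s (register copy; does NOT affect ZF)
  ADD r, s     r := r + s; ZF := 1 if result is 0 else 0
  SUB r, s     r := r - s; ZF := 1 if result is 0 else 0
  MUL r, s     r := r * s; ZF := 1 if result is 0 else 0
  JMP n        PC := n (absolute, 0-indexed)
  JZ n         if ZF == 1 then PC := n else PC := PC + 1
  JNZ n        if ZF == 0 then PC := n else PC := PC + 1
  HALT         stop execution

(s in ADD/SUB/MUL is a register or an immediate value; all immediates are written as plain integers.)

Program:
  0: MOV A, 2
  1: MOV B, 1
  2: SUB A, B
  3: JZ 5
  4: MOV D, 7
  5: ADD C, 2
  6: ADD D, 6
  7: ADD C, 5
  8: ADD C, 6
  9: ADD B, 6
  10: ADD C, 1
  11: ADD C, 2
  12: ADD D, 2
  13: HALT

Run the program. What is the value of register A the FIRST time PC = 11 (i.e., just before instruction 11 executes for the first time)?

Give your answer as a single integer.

Step 1: PC=0 exec 'MOV A, 2'. After: A=2 B=0 C=0 D=0 ZF=0 PC=1
Step 2: PC=1 exec 'MOV B, 1'. After: A=2 B=1 C=0 D=0 ZF=0 PC=2
Step 3: PC=2 exec 'SUB A, B'. After: A=1 B=1 C=0 D=0 ZF=0 PC=3
Step 4: PC=3 exec 'JZ 5'. After: A=1 B=1 C=0 D=0 ZF=0 PC=4
Step 5: PC=4 exec 'MOV D, 7'. After: A=1 B=1 C=0 D=7 ZF=0 PC=5
Step 6: PC=5 exec 'ADD C, 2'. After: A=1 B=1 C=2 D=7 ZF=0 PC=6
Step 7: PC=6 exec 'ADD D, 6'. After: A=1 B=1 C=2 D=13 ZF=0 PC=7
Step 8: PC=7 exec 'ADD C, 5'. After: A=1 B=1 C=7 D=13 ZF=0 PC=8
Step 9: PC=8 exec 'ADD C, 6'. After: A=1 B=1 C=13 D=13 ZF=0 PC=9
Step 10: PC=9 exec 'ADD B, 6'. After: A=1 B=7 C=13 D=13 ZF=0 PC=10
Step 11: PC=10 exec 'ADD C, 1'. After: A=1 B=7 C=14 D=13 ZF=0 PC=11
First time PC=11: A=1

1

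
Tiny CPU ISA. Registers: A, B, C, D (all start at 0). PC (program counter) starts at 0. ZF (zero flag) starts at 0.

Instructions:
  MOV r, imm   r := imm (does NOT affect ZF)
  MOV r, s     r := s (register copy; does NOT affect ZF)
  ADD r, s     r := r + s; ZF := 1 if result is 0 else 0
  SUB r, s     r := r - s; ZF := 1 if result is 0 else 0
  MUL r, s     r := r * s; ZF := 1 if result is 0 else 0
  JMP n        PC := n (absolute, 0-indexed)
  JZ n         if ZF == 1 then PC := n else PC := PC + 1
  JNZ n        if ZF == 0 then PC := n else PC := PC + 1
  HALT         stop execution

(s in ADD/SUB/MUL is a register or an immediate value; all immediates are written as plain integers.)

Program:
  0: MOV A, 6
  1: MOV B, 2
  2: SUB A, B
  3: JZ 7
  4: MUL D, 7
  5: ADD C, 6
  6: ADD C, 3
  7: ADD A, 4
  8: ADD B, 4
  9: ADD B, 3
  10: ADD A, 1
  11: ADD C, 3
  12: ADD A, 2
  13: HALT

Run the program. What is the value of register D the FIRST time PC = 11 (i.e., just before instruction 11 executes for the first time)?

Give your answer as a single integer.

Step 1: PC=0 exec 'MOV A, 6'. After: A=6 B=0 C=0 D=0 ZF=0 PC=1
Step 2: PC=1 exec 'MOV B, 2'. After: A=6 B=2 C=0 D=0 ZF=0 PC=2
Step 3: PC=2 exec 'SUB A, B'. After: A=4 B=2 C=0 D=0 ZF=0 PC=3
Step 4: PC=3 exec 'JZ 7'. After: A=4 B=2 C=0 D=0 ZF=0 PC=4
Step 5: PC=4 exec 'MUL D, 7'. After: A=4 B=2 C=0 D=0 ZF=1 PC=5
Step 6: PC=5 exec 'ADD C, 6'. After: A=4 B=2 C=6 D=0 ZF=0 PC=6
Step 7: PC=6 exec 'ADD C, 3'. After: A=4 B=2 C=9 D=0 ZF=0 PC=7
Step 8: PC=7 exec 'ADD A, 4'. After: A=8 B=2 C=9 D=0 ZF=0 PC=8
Step 9: PC=8 exec 'ADD B, 4'. After: A=8 B=6 C=9 D=0 ZF=0 PC=9
Step 10: PC=9 exec 'ADD B, 3'. After: A=8 B=9 C=9 D=0 ZF=0 PC=10
Step 11: PC=10 exec 'ADD A, 1'. After: A=9 B=9 C=9 D=0 ZF=0 PC=11
First time PC=11: D=0

0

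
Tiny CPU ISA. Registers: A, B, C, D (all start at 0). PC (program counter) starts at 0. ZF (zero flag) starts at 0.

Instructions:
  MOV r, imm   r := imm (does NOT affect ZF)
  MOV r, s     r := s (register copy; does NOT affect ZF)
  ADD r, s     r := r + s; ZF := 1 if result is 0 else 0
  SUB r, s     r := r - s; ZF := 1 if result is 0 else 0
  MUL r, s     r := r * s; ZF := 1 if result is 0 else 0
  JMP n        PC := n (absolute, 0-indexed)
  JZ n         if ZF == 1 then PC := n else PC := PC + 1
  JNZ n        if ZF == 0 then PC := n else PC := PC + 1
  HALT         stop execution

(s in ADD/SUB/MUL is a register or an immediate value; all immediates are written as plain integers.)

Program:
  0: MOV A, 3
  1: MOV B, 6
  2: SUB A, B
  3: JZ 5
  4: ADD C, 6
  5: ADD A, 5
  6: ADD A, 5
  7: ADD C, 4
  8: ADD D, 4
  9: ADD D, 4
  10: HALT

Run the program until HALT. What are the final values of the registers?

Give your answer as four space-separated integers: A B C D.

Step 1: PC=0 exec 'MOV A, 3'. After: A=3 B=0 C=0 D=0 ZF=0 PC=1
Step 2: PC=1 exec 'MOV B, 6'. After: A=3 B=6 C=0 D=0 ZF=0 PC=2
Step 3: PC=2 exec 'SUB A, B'. After: A=-3 B=6 C=0 D=0 ZF=0 PC=3
Step 4: PC=3 exec 'JZ 5'. After: A=-3 B=6 C=0 D=0 ZF=0 PC=4
Step 5: PC=4 exec 'ADD C, 6'. After: A=-3 B=6 C=6 D=0 ZF=0 PC=5
Step 6: PC=5 exec 'ADD A, 5'. After: A=2 B=6 C=6 D=0 ZF=0 PC=6
Step 7: PC=6 exec 'ADD A, 5'. After: A=7 B=6 C=6 D=0 ZF=0 PC=7
Step 8: PC=7 exec 'ADD C, 4'. After: A=7 B=6 C=10 D=0 ZF=0 PC=8
Step 9: PC=8 exec 'ADD D, 4'. After: A=7 B=6 C=10 D=4 ZF=0 PC=9
Step 10: PC=9 exec 'ADD D, 4'. After: A=7 B=6 C=10 D=8 ZF=0 PC=10
Step 11: PC=10 exec 'HALT'. After: A=7 B=6 C=10 D=8 ZF=0 PC=10 HALTED

Answer: 7 6 10 8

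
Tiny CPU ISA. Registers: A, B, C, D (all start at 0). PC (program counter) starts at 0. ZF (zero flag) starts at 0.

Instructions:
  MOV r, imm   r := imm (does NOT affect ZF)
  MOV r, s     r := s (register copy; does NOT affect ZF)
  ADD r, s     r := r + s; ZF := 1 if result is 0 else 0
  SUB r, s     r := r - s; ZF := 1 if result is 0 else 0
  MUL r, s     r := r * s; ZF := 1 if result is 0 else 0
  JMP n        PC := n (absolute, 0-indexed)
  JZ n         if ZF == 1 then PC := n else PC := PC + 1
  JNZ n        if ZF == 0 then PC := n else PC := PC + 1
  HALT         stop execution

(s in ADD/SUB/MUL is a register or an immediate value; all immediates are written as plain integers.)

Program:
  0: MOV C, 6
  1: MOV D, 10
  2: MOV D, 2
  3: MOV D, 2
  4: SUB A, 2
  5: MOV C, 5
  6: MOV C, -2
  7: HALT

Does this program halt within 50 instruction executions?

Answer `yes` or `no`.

Answer: yes

Derivation:
Step 1: PC=0 exec 'MOV C, 6'. After: A=0 B=0 C=6 D=0 ZF=0 PC=1
Step 2: PC=1 exec 'MOV D, 10'. After: A=0 B=0 C=6 D=10 ZF=0 PC=2
Step 3: PC=2 exec 'MOV D, 2'. After: A=0 B=0 C=6 D=2 ZF=0 PC=3
Step 4: PC=3 exec 'MOV D, 2'. After: A=0 B=0 C=6 D=2 ZF=0 PC=4
Step 5: PC=4 exec 'SUB A, 2'. After: A=-2 B=0 C=6 D=2 ZF=0 PC=5
Step 6: PC=5 exec 'MOV C, 5'. After: A=-2 B=0 C=5 D=2 ZF=0 PC=6
Step 7: PC=6 exec 'MOV C, -2'. After: A=-2 B=0 C=-2 D=2 ZF=0 PC=7
Step 8: PC=7 exec 'HALT'. After: A=-2 B=0 C=-2 D=2 ZF=0 PC=7 HALTED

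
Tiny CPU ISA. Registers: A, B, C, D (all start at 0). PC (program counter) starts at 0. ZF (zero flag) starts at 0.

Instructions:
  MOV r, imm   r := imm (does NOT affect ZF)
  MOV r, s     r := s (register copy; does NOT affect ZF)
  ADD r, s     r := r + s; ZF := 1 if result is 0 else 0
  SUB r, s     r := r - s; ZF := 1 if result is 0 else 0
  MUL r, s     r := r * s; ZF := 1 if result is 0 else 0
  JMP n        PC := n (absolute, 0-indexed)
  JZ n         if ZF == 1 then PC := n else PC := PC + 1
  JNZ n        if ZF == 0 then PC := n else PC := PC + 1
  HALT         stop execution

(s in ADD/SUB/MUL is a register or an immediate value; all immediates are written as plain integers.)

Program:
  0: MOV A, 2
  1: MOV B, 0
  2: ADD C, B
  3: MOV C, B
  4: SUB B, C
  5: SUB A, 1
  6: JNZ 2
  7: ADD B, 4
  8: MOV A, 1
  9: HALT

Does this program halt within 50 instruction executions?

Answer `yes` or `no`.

Step 1: PC=0 exec 'MOV A, 2'. After: A=2 B=0 C=0 D=0 ZF=0 PC=1
Step 2: PC=1 exec 'MOV B, 0'. After: A=2 B=0 C=0 D=0 ZF=0 PC=2
Step 3: PC=2 exec 'ADD C, B'. After: A=2 B=0 C=0 D=0 ZF=1 PC=3
Step 4: PC=3 exec 'MOV C, B'. After: A=2 B=0 C=0 D=0 ZF=1 PC=4
Step 5: PC=4 exec 'SUB B, C'. After: A=2 B=0 C=0 D=0 ZF=1 PC=5
Step 6: PC=5 exec 'SUB A, 1'. After: A=1 B=0 C=0 D=0 ZF=0 PC=6
Step 7: PC=6 exec 'JNZ 2'. After: A=1 B=0 C=0 D=0 ZF=0 PC=2
Step 8: PC=2 exec 'ADD C, B'. After: A=1 B=0 C=0 D=0 ZF=1 PC=3
Step 9: PC=3 exec 'MOV C, B'. After: A=1 B=0 C=0 D=0 ZF=1 PC=4
Step 10: PC=4 exec 'SUB B, C'. After: A=1 B=0 C=0 D=0 ZF=1 PC=5
Step 11: PC=5 exec 'SUB A, 1'. After: A=0 B=0 C=0 D=0 ZF=1 PC=6
Step 12: PC=6 exec 'JNZ 2'. After: A=0 B=0 C=0 D=0 ZF=1 PC=7
Step 13: PC=7 exec 'ADD B, 4'. After: A=0 B=4 C=0 D=0 ZF=0 PC=8
Step 14: PC=8 exec 'MOV A, 1'. After: A=1 B=4 C=0 D=0 ZF=0 PC=9
Step 15: PC=9 exec 'HALT'. After: A=1 B=4 C=0 D=0 ZF=0 PC=9 HALTED

Answer: yes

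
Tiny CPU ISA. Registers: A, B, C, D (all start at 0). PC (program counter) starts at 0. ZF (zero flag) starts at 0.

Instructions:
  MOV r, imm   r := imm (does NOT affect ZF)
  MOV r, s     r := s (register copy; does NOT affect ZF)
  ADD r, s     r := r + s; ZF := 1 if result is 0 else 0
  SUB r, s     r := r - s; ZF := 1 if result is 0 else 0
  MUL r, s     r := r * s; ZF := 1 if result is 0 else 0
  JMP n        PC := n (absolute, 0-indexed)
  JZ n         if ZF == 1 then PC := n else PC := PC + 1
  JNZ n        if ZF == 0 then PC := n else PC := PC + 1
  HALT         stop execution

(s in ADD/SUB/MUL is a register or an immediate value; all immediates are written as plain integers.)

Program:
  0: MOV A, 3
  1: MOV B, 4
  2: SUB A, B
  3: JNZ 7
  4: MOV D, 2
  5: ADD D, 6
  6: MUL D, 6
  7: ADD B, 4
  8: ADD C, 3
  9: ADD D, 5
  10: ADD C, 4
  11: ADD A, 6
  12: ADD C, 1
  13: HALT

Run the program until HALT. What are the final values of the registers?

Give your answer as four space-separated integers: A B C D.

Step 1: PC=0 exec 'MOV A, 3'. After: A=3 B=0 C=0 D=0 ZF=0 PC=1
Step 2: PC=1 exec 'MOV B, 4'. After: A=3 B=4 C=0 D=0 ZF=0 PC=2
Step 3: PC=2 exec 'SUB A, B'. After: A=-1 B=4 C=0 D=0 ZF=0 PC=3
Step 4: PC=3 exec 'JNZ 7'. After: A=-1 B=4 C=0 D=0 ZF=0 PC=7
Step 5: PC=7 exec 'ADD B, 4'. After: A=-1 B=8 C=0 D=0 ZF=0 PC=8
Step 6: PC=8 exec 'ADD C, 3'. After: A=-1 B=8 C=3 D=0 ZF=0 PC=9
Step 7: PC=9 exec 'ADD D, 5'. After: A=-1 B=8 C=3 D=5 ZF=0 PC=10
Step 8: PC=10 exec 'ADD C, 4'. After: A=-1 B=8 C=7 D=5 ZF=0 PC=11
Step 9: PC=11 exec 'ADD A, 6'. After: A=5 B=8 C=7 D=5 ZF=0 PC=12
Step 10: PC=12 exec 'ADD C, 1'. After: A=5 B=8 C=8 D=5 ZF=0 PC=13
Step 11: PC=13 exec 'HALT'. After: A=5 B=8 C=8 D=5 ZF=0 PC=13 HALTED

Answer: 5 8 8 5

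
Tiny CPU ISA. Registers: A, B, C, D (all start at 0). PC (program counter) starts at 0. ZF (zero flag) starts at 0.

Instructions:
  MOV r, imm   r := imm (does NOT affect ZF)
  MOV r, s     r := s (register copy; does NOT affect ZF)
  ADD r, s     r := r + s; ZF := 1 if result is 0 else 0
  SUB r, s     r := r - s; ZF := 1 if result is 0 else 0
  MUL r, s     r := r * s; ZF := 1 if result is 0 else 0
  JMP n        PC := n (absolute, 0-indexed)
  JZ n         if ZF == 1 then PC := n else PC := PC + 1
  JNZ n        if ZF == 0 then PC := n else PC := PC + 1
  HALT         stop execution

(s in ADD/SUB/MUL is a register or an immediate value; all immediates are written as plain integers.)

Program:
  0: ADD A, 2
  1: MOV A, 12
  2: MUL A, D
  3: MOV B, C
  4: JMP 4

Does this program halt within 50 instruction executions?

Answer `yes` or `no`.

Step 1: PC=0 exec 'ADD A, 2'. After: A=2 B=0 C=0 D=0 ZF=0 PC=1
Step 2: PC=1 exec 'MOV A, 12'. After: A=12 B=0 C=0 D=0 ZF=0 PC=2
Step 3: PC=2 exec 'MUL A, D'. After: A=0 B=0 C=0 D=0 ZF=1 PC=3
Step 4: PC=3 exec 'MOV B, C'. After: A=0 B=0 C=0 D=0 ZF=1 PC=4
Step 5: PC=4 exec 'JMP 4'. After: A=0 B=0 C=0 D=0 ZF=1 PC=4
State after step 5 equals state after step 4: the program is in a cycle of length 1 and will never halt.

Answer: no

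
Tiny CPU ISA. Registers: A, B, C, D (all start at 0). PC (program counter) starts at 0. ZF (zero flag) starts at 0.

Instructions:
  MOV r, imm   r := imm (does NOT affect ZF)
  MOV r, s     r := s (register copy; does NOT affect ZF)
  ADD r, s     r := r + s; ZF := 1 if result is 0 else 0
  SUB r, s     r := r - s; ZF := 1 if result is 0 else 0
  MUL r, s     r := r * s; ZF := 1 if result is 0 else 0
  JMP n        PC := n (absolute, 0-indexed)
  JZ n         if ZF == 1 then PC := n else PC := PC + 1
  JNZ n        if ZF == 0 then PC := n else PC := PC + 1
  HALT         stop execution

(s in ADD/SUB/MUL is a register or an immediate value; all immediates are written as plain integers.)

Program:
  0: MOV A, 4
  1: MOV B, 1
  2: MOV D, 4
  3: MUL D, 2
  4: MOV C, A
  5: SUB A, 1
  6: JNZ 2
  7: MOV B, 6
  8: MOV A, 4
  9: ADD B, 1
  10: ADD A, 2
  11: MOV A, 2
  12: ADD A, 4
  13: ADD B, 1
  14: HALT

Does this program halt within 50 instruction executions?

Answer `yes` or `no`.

Answer: yes

Derivation:
Step 1: PC=0 exec 'MOV A, 4'. After: A=4 B=0 C=0 D=0 ZF=0 PC=1
Step 2: PC=1 exec 'MOV B, 1'. After: A=4 B=1 C=0 D=0 ZF=0 PC=2
Step 3: PC=2 exec 'MOV D, 4'. After: A=4 B=1 C=0 D=4 ZF=0 PC=3
Step 4: PC=3 exec 'MUL D, 2'. After: A=4 B=1 C=0 D=8 ZF=0 PC=4
Step 5: PC=4 exec 'MOV C, A'. After: A=4 B=1 C=4 D=8 ZF=0 PC=5
Step 6: PC=5 exec 'SUB A, 1'. After: A=3 B=1 C=4 D=8 ZF=0 PC=6
Step 7: PC=6 exec 'JNZ 2'. After: A=3 B=1 C=4 D=8 ZF=0 PC=2
Step 8: PC=2 exec 'MOV D, 4'. After: A=3 B=1 C=4 D=4 ZF=0 PC=3
Step 9: PC=3 exec 'MUL D, 2'. After: A=3 B=1 C=4 D=8 ZF=0 PC=4
Step 10: PC=4 exec 'MOV C, A'. After: A=3 B=1 C=3 D=8 ZF=0 PC=5
Step 11: PC=5 exec 'SUB A, 1'. After: A=2 B=1 C=3 D=8 ZF=0 PC=6
Step 12: PC=6 exec 'JNZ 2'. After: A=2 B=1 C=3 D=8 ZF=0 PC=2
Step 13: PC=2 exec 'MOV D, 4'. After: A=2 B=1 C=3 D=4 ZF=0 PC=3
Step 14: PC=3 exec 'MUL D, 2'. After: A=2 B=1 C=3 D=8 ZF=0 PC=4
Step 15: PC=4 exec 'MOV C, A'. After: A=2 B=1 C=2 D=8 ZF=0 PC=5
Step 16: PC=5 exec 'SUB A, 1'. After: A=1 B=1 C=2 D=8 ZF=0 PC=6
Step 17: PC=6 exec 'JNZ 2'. After: A=1 B=1 C=2 D=8 ZF=0 PC=2
Step 18: PC=2 exec 'MOV D, 4'. After: A=1 B=1 C=2 D=4 ZF=0 PC=3
Step 19: PC=3 exec 'MUL D, 2'. After: A=1 B=1 C=2 D=8 ZF=0 PC=4
Step 20: PC=4 exec 'MOV C, A'. After: A=1 B=1 C=1 D=8 ZF=0 PC=5
Step 21: PC=5 exec 'SUB A, 1'. After: A=0 B=1 C=1 D=8 ZF=1 PC=6
Step 22: PC=6 exec 'JNZ 2'. After: A=0 B=1 C=1 D=8 ZF=1 PC=7
Step 23: PC=7 exec 'MOV B, 6'. After: A=0 B=6 C=1 D=8 ZF=1 PC=8
Step 24: PC=8 exec 'MOV A, 4'. After: A=4 B=6 C=1 D=8 ZF=1 PC=9
Step 25: PC=9 exec 'ADD B, 1'. After: A=4 B=7 C=1 D=8 ZF=0 PC=10
Step 26: PC=10 exec 'ADD A, 2'. After: A=6 B=7 C=1 D=8 ZF=0 PC=11
Step 27: PC=11 exec 'MOV A, 2'. After: A=2 B=7 C=1 D=8 ZF=0 PC=12
Step 28: PC=12 exec 'ADD A, 4'. After: A=6 B=7 C=1 D=8 ZF=0 PC=13
Step 29: PC=13 exec 'ADD B, 1'. After: A=6 B=8 C=1 D=8 ZF=0 PC=14
Step 30: PC=14 exec 'HALT'. After: A=6 B=8 C=1 D=8 ZF=0 PC=14 HALTED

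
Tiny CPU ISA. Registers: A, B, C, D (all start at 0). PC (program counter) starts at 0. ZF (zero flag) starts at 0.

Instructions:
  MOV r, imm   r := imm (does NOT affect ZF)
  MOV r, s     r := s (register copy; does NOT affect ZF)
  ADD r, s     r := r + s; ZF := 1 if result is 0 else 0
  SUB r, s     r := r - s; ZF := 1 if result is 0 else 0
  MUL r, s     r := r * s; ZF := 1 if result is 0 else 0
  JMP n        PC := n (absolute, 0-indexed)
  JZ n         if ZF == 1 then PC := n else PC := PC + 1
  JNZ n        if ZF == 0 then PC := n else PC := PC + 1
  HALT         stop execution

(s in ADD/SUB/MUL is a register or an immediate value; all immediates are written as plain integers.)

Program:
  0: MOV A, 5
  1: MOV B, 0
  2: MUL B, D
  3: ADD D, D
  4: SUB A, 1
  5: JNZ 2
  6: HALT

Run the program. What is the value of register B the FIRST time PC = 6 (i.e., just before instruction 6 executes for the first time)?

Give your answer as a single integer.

Step 1: PC=0 exec 'MOV A, 5'. After: A=5 B=0 C=0 D=0 ZF=0 PC=1
Step 2: PC=1 exec 'MOV B, 0'. After: A=5 B=0 C=0 D=0 ZF=0 PC=2
Step 3: PC=2 exec 'MUL B, D'. After: A=5 B=0 C=0 D=0 ZF=1 PC=3
Step 4: PC=3 exec 'ADD D, D'. After: A=5 B=0 C=0 D=0 ZF=1 PC=4
Step 5: PC=4 exec 'SUB A, 1'. After: A=4 B=0 C=0 D=0 ZF=0 PC=5
Step 6: PC=5 exec 'JNZ 2'. After: A=4 B=0 C=0 D=0 ZF=0 PC=2
Step 7: PC=2 exec 'MUL B, D'. After: A=4 B=0 C=0 D=0 ZF=1 PC=3
Step 8: PC=3 exec 'ADD D, D'. After: A=4 B=0 C=0 D=0 ZF=1 PC=4
Step 9: PC=4 exec 'SUB A, 1'. After: A=3 B=0 C=0 D=0 ZF=0 PC=5
Step 10: PC=5 exec 'JNZ 2'. After: A=3 B=0 C=0 D=0 ZF=0 PC=2
Step 11: PC=2 exec 'MUL B, D'. After: A=3 B=0 C=0 D=0 ZF=1 PC=3
Step 12: PC=3 exec 'ADD D, D'. After: A=3 B=0 C=0 D=0 ZF=1 PC=4
Step 13: PC=4 exec 'SUB A, 1'. After: A=2 B=0 C=0 D=0 ZF=0 PC=5
Step 14: PC=5 exec 'JNZ 2'. After: A=2 B=0 C=0 D=0 ZF=0 PC=2
Step 15: PC=2 exec 'MUL B, D'. After: A=2 B=0 C=0 D=0 ZF=1 PC=3
Step 16: PC=3 exec 'ADD D, D'. After: A=2 B=0 C=0 D=0 ZF=1 PC=4
Step 17: PC=4 exec 'SUB A, 1'. After: A=1 B=0 C=0 D=0 ZF=0 PC=5
Step 18: PC=5 exec 'JNZ 2'. After: A=1 B=0 C=0 D=0 ZF=0 PC=2
Step 19: PC=2 exec 'MUL B, D'. After: A=1 B=0 C=0 D=0 ZF=1 PC=3
Step 20: PC=3 exec 'ADD D, D'. After: A=1 B=0 C=0 D=0 ZF=1 PC=4
Step 21: PC=4 exec 'SUB A, 1'. After: A=0 B=0 C=0 D=0 ZF=1 PC=5
Step 22: PC=5 exec 'JNZ 2'. After: A=0 B=0 C=0 D=0 ZF=1 PC=6
First time PC=6: B=0

0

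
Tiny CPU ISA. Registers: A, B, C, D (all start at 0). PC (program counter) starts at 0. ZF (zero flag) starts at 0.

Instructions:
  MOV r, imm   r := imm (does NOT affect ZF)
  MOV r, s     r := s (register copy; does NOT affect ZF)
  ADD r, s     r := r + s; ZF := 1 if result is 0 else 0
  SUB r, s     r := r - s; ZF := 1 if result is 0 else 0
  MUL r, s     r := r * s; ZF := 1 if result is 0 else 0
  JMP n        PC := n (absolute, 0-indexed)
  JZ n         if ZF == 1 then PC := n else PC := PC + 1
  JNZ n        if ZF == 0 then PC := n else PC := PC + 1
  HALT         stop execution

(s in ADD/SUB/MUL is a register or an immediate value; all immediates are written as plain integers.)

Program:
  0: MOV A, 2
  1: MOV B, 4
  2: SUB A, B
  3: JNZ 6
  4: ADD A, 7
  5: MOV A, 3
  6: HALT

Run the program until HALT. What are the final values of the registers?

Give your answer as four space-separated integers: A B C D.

Answer: -2 4 0 0

Derivation:
Step 1: PC=0 exec 'MOV A, 2'. After: A=2 B=0 C=0 D=0 ZF=0 PC=1
Step 2: PC=1 exec 'MOV B, 4'. After: A=2 B=4 C=0 D=0 ZF=0 PC=2
Step 3: PC=2 exec 'SUB A, B'. After: A=-2 B=4 C=0 D=0 ZF=0 PC=3
Step 4: PC=3 exec 'JNZ 6'. After: A=-2 B=4 C=0 D=0 ZF=0 PC=6
Step 5: PC=6 exec 'HALT'. After: A=-2 B=4 C=0 D=0 ZF=0 PC=6 HALTED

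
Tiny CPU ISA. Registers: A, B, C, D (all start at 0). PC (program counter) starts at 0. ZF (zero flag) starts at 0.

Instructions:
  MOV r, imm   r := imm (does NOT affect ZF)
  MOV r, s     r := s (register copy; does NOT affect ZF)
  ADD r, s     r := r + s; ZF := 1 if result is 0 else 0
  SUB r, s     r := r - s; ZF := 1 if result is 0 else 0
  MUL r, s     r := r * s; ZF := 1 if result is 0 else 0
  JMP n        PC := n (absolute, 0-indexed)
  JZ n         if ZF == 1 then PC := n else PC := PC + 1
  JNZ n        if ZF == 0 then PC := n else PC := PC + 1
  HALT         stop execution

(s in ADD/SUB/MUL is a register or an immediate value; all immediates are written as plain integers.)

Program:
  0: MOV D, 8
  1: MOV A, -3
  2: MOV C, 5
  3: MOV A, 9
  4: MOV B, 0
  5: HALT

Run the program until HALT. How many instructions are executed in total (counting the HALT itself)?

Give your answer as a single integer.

Answer: 6

Derivation:
Step 1: PC=0 exec 'MOV D, 8'. After: A=0 B=0 C=0 D=8 ZF=0 PC=1
Step 2: PC=1 exec 'MOV A, -3'. After: A=-3 B=0 C=0 D=8 ZF=0 PC=2
Step 3: PC=2 exec 'MOV C, 5'. After: A=-3 B=0 C=5 D=8 ZF=0 PC=3
Step 4: PC=3 exec 'MOV A, 9'. After: A=9 B=0 C=5 D=8 ZF=0 PC=4
Step 5: PC=4 exec 'MOV B, 0'. After: A=9 B=0 C=5 D=8 ZF=0 PC=5
Step 6: PC=5 exec 'HALT'. After: A=9 B=0 C=5 D=8 ZF=0 PC=5 HALTED
Total instructions executed: 6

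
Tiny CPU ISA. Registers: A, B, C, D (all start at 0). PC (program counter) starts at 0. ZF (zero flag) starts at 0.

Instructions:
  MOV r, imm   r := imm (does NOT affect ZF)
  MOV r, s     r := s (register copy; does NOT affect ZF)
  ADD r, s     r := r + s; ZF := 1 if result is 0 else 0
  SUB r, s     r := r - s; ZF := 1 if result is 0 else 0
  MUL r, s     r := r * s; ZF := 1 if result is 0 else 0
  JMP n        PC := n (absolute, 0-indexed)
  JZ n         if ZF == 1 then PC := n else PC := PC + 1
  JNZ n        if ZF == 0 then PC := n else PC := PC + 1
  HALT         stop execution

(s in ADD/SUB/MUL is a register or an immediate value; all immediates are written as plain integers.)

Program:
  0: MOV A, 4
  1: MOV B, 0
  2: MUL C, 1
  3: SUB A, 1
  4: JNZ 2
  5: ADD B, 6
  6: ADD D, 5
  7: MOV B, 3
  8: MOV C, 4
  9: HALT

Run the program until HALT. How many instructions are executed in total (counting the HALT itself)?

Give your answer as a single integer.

Step 1: PC=0 exec 'MOV A, 4'. After: A=4 B=0 C=0 D=0 ZF=0 PC=1
Step 2: PC=1 exec 'MOV B, 0'. After: A=4 B=0 C=0 D=0 ZF=0 PC=2
Step 3: PC=2 exec 'MUL C, 1'. After: A=4 B=0 C=0 D=0 ZF=1 PC=3
Step 4: PC=3 exec 'SUB A, 1'. After: A=3 B=0 C=0 D=0 ZF=0 PC=4
Step 5: PC=4 exec 'JNZ 2'. After: A=3 B=0 C=0 D=0 ZF=0 PC=2
Step 6: PC=2 exec 'MUL C, 1'. After: A=3 B=0 C=0 D=0 ZF=1 PC=3
Step 7: PC=3 exec 'SUB A, 1'. After: A=2 B=0 C=0 D=0 ZF=0 PC=4
Step 8: PC=4 exec 'JNZ 2'. After: A=2 B=0 C=0 D=0 ZF=0 PC=2
Step 9: PC=2 exec 'MUL C, 1'. After: A=2 B=0 C=0 D=0 ZF=1 PC=3
Step 10: PC=3 exec 'SUB A, 1'. After: A=1 B=0 C=0 D=0 ZF=0 PC=4
Step 11: PC=4 exec 'JNZ 2'. After: A=1 B=0 C=0 D=0 ZF=0 PC=2
Step 12: PC=2 exec 'MUL C, 1'. After: A=1 B=0 C=0 D=0 ZF=1 PC=3
Step 13: PC=3 exec 'SUB A, 1'. After: A=0 B=0 C=0 D=0 ZF=1 PC=4
Step 14: PC=4 exec 'JNZ 2'. After: A=0 B=0 C=0 D=0 ZF=1 PC=5
Step 15: PC=5 exec 'ADD B, 6'. After: A=0 B=6 C=0 D=0 ZF=0 PC=6
Step 16: PC=6 exec 'ADD D, 5'. After: A=0 B=6 C=0 D=5 ZF=0 PC=7
Step 17: PC=7 exec 'MOV B, 3'. After: A=0 B=3 C=0 D=5 ZF=0 PC=8
Step 18: PC=8 exec 'MOV C, 4'. After: A=0 B=3 C=4 D=5 ZF=0 PC=9
Step 19: PC=9 exec 'HALT'. After: A=0 B=3 C=4 D=5 ZF=0 PC=9 HALTED
Total instructions executed: 19

Answer: 19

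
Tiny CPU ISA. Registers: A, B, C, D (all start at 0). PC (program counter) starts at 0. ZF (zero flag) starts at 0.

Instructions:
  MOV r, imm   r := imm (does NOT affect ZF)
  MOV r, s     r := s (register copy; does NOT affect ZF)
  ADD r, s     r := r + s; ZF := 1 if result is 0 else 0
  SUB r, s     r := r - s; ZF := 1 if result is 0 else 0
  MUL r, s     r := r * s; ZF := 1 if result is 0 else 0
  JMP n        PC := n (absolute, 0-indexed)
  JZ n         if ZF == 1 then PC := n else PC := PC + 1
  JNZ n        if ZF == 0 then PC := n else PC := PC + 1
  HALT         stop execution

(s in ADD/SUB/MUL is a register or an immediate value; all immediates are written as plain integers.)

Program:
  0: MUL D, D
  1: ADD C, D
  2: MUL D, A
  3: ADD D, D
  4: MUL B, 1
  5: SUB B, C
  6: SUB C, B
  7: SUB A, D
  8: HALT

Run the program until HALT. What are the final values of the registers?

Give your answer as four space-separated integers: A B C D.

Step 1: PC=0 exec 'MUL D, D'. After: A=0 B=0 C=0 D=0 ZF=1 PC=1
Step 2: PC=1 exec 'ADD C, D'. After: A=0 B=0 C=0 D=0 ZF=1 PC=2
Step 3: PC=2 exec 'MUL D, A'. After: A=0 B=0 C=0 D=0 ZF=1 PC=3
Step 4: PC=3 exec 'ADD D, D'. After: A=0 B=0 C=0 D=0 ZF=1 PC=4
Step 5: PC=4 exec 'MUL B, 1'. After: A=0 B=0 C=0 D=0 ZF=1 PC=5
Step 6: PC=5 exec 'SUB B, C'. After: A=0 B=0 C=0 D=0 ZF=1 PC=6
Step 7: PC=6 exec 'SUB C, B'. After: A=0 B=0 C=0 D=0 ZF=1 PC=7
Step 8: PC=7 exec 'SUB A, D'. After: A=0 B=0 C=0 D=0 ZF=1 PC=8
Step 9: PC=8 exec 'HALT'. After: A=0 B=0 C=0 D=0 ZF=1 PC=8 HALTED

Answer: 0 0 0 0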